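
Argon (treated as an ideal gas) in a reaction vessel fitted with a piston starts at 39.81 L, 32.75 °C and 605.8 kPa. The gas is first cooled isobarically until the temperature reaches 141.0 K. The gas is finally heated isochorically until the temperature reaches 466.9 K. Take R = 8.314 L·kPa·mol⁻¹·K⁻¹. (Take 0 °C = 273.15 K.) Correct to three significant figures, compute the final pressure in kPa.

Convert: T₁ = 305.9 K.
P constant ⇒ V ∝ T: P₂ = P₁; V₂ = V₁·(T₂/T₁) = 18.35 L.
Isochoric, so P/T is constant: V₃ = V₂; P₃ = P₂·(T₃/T₂) = 2006 kPa.

P₃ ≈ 2.01e+03 kPa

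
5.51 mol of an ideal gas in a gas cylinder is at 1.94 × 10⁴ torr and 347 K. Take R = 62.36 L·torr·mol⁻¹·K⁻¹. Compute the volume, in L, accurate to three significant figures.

V ≈ 6.15 L

PV = nRT ⇒ V = nRT/P = (5.51 × 62.36 × 347) / 1.94e+04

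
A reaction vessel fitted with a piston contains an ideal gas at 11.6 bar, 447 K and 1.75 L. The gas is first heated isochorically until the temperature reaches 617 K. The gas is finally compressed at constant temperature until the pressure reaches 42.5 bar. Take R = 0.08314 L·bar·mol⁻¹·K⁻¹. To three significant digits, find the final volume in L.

Isochoric, so P/T is constant: V₂ = V₁; P₂ = P₁·(T₂/T₁) = 16.01 bar.
T constant ⇒ Boyle's law P V = const: T₃ = T₂; V₃ = V₂·(P₂/P₃) = 0.6593 L.

V₃ ≈ 0.659 L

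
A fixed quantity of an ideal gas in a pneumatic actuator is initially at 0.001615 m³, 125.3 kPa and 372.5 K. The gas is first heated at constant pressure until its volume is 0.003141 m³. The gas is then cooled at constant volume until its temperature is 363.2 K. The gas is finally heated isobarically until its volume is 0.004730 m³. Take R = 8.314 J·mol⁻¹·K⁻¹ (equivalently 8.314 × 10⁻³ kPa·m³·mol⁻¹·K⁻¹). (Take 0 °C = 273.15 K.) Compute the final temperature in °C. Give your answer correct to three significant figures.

T₄ ≈ 274 °C

Isobaric, so V/T is constant: P₂ = P₁; T₂ = T₁·(V₂/V₁) = 724.5 K.
V constant ⇒ P ∝ T: V₃ = V₂; P₃ = P₂·(T₃/T₂) = 62.82 kPa.
P constant ⇒ V ∝ T: P₄ = P₃; T₄ = T₃·(V₄/V₃) = 546.9 K.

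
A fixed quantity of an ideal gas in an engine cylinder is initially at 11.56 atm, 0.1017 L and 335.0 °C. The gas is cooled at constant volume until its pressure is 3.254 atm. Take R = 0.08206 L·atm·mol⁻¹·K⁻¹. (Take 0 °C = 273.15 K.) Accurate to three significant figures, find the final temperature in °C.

T₂ ≈ -102 °C

Convert: T₁ = 608.1 K.
Isochoric, so P/T is constant: V₂ = V₁; T₂ = T₁·(P₂/P₁) = 171.2 K.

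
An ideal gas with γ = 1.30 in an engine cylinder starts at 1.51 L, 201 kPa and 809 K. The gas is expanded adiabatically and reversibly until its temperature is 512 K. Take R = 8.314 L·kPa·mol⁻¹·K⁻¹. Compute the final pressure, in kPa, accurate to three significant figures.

Reversible adiabatic, γ = 1.30: P₂ = P₁·(T₂/T₁)^(γ/(γ−1)) = 27.69 kPa; V₂ = V₁·(T₁/T₂)^(1/(γ−1)) = 6.938 L.

P₂ ≈ 27.7 kPa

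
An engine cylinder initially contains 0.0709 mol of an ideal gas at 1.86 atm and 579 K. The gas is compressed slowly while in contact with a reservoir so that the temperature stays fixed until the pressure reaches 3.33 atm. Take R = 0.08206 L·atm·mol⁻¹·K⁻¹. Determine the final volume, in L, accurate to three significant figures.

From PV = nRT: V₁ = nRT₁/P₁ = 1.811 L.
Isothermal, so P V is constant: T₂ = T₁; V₂ = V₁·(P₁/P₂) = 1.012 L.

V₂ ≈ 1.01 L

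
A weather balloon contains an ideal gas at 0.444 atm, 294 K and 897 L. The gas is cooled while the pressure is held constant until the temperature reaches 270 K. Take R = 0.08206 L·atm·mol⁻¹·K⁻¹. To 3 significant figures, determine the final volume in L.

V₂ ≈ 824 L

Isobaric, so V/T is constant: P₂ = P₁; V₂ = V₁·(T₂/T₁) = 823.8 L.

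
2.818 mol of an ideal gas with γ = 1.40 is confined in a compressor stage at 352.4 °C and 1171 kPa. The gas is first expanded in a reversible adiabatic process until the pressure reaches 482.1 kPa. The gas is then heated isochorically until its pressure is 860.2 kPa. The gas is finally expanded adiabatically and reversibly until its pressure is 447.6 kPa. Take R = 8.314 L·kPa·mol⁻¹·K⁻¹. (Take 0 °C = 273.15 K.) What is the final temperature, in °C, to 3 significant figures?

T₄ ≈ 446 °C

Convert: T₁ = 625.5 K.
From PV = nRT: V₁ = nRT₁/P₁ = 12.52 L.
Adiabatic (γ = 1.40), T V^(γ−1) and P V^γ constant: T₂ = T₁·(P₂/P₁)^((γ−1)/γ) = 485.4 K; V₂ = V₁·(P₁/P₂)^(1/γ) = 23.59 L.
Isochoric, so P/T is constant: V₃ = V₂; T₃ = T₂·(P₃/P₂) = 866.2 K.
Adiabatic (γ = 1.40), T V^(γ−1) and P V^γ constant: T₄ = T₃·(P₄/P₃)^((γ−1)/γ) = 718.7 K; V₄ = V₃·(P₃/P₄)^(1/γ) = 37.62 L.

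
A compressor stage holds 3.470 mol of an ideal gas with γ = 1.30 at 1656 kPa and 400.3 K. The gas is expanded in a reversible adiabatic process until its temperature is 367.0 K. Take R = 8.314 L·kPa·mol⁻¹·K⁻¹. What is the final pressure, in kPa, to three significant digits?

P₂ ≈ 1.14e+03 kPa

From PV = nRT: V₁ = nRT₁/P₁ = 6.974 L.
Reversible adiabatic, γ = 1.30: P₂ = P₁·(T₂/T₁)^(γ/(γ−1)) = 1137 kPa; V₂ = V₁·(T₁/T₂)^(1/(γ−1)) = 9.315 L.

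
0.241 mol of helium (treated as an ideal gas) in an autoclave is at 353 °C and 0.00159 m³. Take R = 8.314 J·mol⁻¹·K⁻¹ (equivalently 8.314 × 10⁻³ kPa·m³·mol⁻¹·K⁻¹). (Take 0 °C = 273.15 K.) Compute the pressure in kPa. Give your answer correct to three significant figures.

P ≈ 789 kPa

Convert: T = 626.15 K.
PV = nRT ⇒ P = nRT/V = (0.241 × 8.314 × 10⁻³ × 626.15) / 0.00159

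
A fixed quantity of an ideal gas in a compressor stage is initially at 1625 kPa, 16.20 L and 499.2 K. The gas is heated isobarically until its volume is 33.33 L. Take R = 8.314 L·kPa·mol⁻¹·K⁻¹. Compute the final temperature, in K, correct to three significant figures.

T₂ ≈ 1.03e+03 K

P constant ⇒ V ∝ T: P₂ = P₁; T₂ = T₁·(V₂/V₁) = 1027 K.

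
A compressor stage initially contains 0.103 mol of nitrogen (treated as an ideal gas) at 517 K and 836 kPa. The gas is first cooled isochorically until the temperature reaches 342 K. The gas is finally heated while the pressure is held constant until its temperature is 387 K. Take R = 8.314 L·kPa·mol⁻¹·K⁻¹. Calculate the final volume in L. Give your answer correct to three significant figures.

From PV = nRT: V₁ = nRT₁/P₁ = 0.5296 L.
Isochoric, so P/T is constant: V₂ = V₁; P₂ = P₁·(T₂/T₁) = 553.0 kPa.
Isobaric, so V/T is constant: P₃ = P₂; V₃ = V₂·(T₃/T₂) = 0.5993 L.

V₃ ≈ 0.599 L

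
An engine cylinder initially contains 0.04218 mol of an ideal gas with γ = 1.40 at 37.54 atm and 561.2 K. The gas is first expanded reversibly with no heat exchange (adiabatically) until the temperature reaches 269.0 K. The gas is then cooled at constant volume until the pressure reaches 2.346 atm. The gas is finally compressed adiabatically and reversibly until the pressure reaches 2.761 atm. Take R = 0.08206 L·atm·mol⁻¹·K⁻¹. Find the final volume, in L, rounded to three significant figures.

From PV = nRT: V₁ = nRT₁/P₁ = 0.05174 L.
Reversible adiabatic, γ = 1.40: P₂ = P₁·(T₂/T₁)^(γ/(γ−1)) = 2.862 atm; V₂ = V₁·(T₁/T₂)^(1/(γ−1)) = 0.3253 L.
V constant ⇒ P ∝ T: V₃ = V₂; T₃ = T₂·(P₃/P₂) = 220.5 K.
Reversible adiabatic, γ = 1.40: T₄ = T₃·(P₄/P₃)^((γ−1)/γ) = 231.0 K; V₄ = V₃·(P₃/P₄)^(1/γ) = 0.2896 L.

V₄ ≈ 0.290 L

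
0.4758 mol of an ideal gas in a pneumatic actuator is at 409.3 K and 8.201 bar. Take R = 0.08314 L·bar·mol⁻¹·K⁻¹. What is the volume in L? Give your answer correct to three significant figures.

V ≈ 1.97 L

PV = nRT ⇒ V = nRT/P = (0.4758 × 0.08314 × 409.3) / 8.201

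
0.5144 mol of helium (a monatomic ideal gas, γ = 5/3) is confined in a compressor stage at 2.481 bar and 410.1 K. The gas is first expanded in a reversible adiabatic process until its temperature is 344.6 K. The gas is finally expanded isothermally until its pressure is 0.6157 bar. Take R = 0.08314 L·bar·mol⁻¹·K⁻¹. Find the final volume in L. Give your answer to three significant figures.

V₃ ≈ 23.9 L

From PV = nRT: V₁ = nRT₁/P₁ = 7.069 L.
Adiabatic (γ = 5/3), T V^(γ−1) and P V^γ constant: P₂ = P₁·(T₂/T₁)^(γ/(γ−1)) = 1.606 bar; V₂ = V₁·(T₁/T₂)^(1/(γ−1)) = 9.178 L.
Isothermal, so P V is constant: T₃ = T₂; V₃ = V₂·(P₂/P₃) = 23.94 L.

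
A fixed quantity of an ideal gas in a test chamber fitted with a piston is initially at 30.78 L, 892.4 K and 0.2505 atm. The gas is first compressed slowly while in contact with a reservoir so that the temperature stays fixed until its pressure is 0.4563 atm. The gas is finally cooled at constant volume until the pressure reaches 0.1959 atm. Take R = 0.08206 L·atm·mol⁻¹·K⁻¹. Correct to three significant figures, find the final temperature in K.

T₃ ≈ 383 K

T constant ⇒ Boyle's law P V = const: T₂ = T₁; V₂ = V₁·(P₁/P₂) = 16.90 L.
Isochoric, so P/T is constant: V₃ = V₂; T₃ = T₂·(P₃/P₂) = 383.1 K.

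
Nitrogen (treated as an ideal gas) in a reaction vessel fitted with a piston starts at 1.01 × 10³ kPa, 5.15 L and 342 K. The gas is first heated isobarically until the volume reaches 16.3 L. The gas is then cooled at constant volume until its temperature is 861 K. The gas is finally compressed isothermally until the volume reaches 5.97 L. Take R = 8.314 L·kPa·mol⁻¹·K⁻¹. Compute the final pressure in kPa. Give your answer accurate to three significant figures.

P₄ ≈ 2.19e+03 kPa

P constant ⇒ V ∝ T: P₂ = P₁; T₂ = T₁·(V₂/V₁) = 1082 K.
V constant ⇒ P ∝ T: V₃ = V₂; P₃ = P₂·(T₃/T₂) = 803.4 kPa.
T constant ⇒ Boyle's law P V = const: T₄ = T₃; P₄ = P₃·(V₃/V₄) = 2193 kPa.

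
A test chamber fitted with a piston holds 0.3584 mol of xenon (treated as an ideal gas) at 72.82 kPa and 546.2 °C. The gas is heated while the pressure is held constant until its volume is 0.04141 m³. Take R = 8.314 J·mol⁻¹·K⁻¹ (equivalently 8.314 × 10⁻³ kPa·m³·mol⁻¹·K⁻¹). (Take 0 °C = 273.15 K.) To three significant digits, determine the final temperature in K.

T₂ ≈ 1.01e+03 K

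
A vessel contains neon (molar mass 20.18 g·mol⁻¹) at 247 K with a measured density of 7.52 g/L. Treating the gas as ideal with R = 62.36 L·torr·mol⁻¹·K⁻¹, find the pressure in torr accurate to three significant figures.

P ≈ 5.74e+03 torr

ρ = PM/(RT) ⇒ P = ρRT/M = (7.52 × 62.36 × 247.0) / 20.18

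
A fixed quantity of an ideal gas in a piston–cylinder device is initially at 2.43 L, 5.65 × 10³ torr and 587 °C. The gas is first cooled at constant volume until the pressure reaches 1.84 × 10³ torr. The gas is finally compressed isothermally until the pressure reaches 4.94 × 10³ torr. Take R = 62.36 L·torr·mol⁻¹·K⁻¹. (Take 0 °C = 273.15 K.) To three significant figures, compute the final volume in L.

V₃ ≈ 0.905 L

Convert: T₁ = 860.1 K.
V constant ⇒ P ∝ T: V₂ = V₁; T₂ = T₁·(P₂/P₁) = 280.1 K.
T constant ⇒ Boyle's law P V = const: T₃ = T₂; V₃ = V₂·(P₂/P₃) = 0.9051 L.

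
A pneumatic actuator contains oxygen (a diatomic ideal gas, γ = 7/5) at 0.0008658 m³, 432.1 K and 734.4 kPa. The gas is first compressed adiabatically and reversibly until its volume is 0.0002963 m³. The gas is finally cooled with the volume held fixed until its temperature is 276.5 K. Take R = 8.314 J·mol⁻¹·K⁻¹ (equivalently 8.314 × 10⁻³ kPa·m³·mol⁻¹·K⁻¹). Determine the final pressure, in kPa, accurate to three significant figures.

P₃ ≈ 1.37e+03 kPa

Reversible adiabatic, γ = 7/5: T₂ = T₁·(V₁/V₂)^(γ−1) = 663.5 K; P₂ = P₁·(V₁/V₂)^γ = 3295 kPa.
Isochoric, so P/T is constant: V₃ = V₂; P₃ = P₂·(T₃/T₂) = 1373 kPa.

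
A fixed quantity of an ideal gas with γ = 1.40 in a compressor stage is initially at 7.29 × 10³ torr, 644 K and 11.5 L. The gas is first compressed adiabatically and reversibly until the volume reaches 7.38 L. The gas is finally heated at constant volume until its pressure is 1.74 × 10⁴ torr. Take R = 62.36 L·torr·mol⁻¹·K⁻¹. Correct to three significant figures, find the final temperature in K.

T₃ ≈ 986 K

Reversible adiabatic, γ = 1.40: T₂ = T₁·(V₁/V₂)^(γ−1) = 769.0 K; P₂ = P₁·(V₁/V₂)^γ = 1.357e+04 torr.
Isochoric, so P/T is constant: V₃ = V₂; T₃ = T₂·(P₃/P₂) = 986.4 K.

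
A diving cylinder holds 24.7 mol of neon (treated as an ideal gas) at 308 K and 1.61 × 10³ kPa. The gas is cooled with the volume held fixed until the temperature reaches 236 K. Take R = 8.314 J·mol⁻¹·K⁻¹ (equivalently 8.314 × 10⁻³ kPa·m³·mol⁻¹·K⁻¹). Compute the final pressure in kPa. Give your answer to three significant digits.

P₂ ≈ 1.23e+03 kPa

From PV = nRT: V₁ = nRT₁/P₁ = 0.03929 m³.
Isochoric, so P/T is constant: V₂ = V₁; P₂ = P₁·(T₂/T₁) = 1234 kPa.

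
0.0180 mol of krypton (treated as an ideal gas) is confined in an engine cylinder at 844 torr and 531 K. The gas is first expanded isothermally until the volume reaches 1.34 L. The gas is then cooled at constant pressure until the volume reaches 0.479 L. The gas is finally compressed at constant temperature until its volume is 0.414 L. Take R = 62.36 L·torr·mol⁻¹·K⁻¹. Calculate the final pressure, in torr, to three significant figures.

P₄ ≈ 515 torr

From PV = nRT: V₁ = nRT₁/P₁ = 0.7062 L.
Isothermal, so P V is constant: T₂ = T₁; P₂ = P₁·(V₁/V₂) = 444.8 torr.
Isobaric, so V/T is constant: P₃ = P₂; T₃ = T₂·(V₃/V₂) = 189.8 K.
T constant ⇒ Boyle's law P V = const: T₄ = T₃; P₄ = P₃·(V₃/V₄) = 514.6 torr.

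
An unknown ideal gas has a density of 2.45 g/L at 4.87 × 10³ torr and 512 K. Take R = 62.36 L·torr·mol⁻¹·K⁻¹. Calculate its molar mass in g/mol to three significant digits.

M ≈ 16.1 g/mol

ρ = PM/(RT) ⇒ M = ρRT/P = (2.45 × 62.36 × 512.0) / 4.87e+03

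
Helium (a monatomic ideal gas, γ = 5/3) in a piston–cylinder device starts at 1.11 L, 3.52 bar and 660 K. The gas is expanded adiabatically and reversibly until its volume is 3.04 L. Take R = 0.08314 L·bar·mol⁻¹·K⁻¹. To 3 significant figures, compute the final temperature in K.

Adiabatic (γ = 5/3), T V^(γ−1) and P V^γ constant: T₂ = T₁·(V₁/V₂)^(γ−1) = 337.2 K; P₂ = P₁·(V₁/V₂)^γ = 0.6566 bar.

T₂ ≈ 337 K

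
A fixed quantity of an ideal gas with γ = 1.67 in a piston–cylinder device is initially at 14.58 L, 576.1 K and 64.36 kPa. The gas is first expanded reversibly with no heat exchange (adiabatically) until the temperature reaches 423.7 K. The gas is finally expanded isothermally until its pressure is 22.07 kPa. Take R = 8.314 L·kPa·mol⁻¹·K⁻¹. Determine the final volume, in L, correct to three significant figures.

V₃ ≈ 31.3 L

Adiabatic (γ = 1.67), T V^(γ−1) and P V^γ constant: P₂ = P₁·(T₂/T₁)^(γ/(γ−1)) = 29.92 kPa; V₂ = V₁·(T₁/T₂)^(1/(γ−1)) = 23.06 L.
T constant ⇒ Boyle's law P V = const: T₃ = T₂; V₃ = V₂·(P₂/P₃) = 31.27 L.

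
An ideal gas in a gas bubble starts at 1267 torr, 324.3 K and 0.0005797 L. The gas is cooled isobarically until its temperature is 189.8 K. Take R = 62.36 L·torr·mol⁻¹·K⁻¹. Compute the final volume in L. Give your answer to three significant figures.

P constant ⇒ V ∝ T: P₂ = P₁; V₂ = V₁·(T₂/T₁) = 0.0003393 L.

V₂ ≈ 0.000339 L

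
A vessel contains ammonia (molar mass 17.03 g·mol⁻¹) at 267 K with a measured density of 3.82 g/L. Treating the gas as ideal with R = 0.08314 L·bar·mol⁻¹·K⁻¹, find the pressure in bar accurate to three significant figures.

P ≈ 4.98 bar

ρ = PM/(RT) ⇒ P = ρRT/M = (3.82 × 0.08314 × 267.0) / 17.03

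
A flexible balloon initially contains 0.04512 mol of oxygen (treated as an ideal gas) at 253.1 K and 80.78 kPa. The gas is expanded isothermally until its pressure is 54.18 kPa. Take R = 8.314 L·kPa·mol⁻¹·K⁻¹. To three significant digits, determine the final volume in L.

From PV = nRT: V₁ = nRT₁/P₁ = 1.175 L.
Isothermal, so P V is constant: T₂ = T₁; V₂ = V₁·(P₁/P₂) = 1.752 L.

V₂ ≈ 1.75 L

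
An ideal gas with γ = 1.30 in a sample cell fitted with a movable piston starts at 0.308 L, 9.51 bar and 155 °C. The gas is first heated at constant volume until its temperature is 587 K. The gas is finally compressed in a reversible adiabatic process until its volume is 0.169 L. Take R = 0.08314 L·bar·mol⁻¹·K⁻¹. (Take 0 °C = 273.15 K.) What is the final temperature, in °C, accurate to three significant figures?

T₃ ≈ 430 °C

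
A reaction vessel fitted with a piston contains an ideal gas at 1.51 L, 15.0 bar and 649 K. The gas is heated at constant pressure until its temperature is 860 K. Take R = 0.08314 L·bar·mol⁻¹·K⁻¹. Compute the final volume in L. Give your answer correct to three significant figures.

V₂ ≈ 2.00 L

P constant ⇒ V ∝ T: P₂ = P₁; V₂ = V₁·(T₂/T₁) = 2.001 L.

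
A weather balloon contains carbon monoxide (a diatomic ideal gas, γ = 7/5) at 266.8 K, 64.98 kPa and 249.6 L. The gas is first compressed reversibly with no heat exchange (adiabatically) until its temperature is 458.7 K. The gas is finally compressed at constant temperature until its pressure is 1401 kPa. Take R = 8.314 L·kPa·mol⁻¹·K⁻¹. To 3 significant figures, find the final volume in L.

Reversible adiabatic, γ = 7/5: P₂ = P₁·(T₂/T₁)^(γ/(γ−1)) = 433.0 kPa; V₂ = V₁·(T₁/T₂)^(1/(γ−1)) = 64.40 L.
Isothermal, so P V is constant: T₃ = T₂; V₃ = V₂·(P₂/P₃) = 19.90 L.

V₃ ≈ 19.9 L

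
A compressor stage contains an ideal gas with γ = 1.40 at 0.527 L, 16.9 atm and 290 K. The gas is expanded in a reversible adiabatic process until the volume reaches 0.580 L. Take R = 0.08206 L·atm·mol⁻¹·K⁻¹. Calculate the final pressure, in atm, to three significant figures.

Adiabatic (γ = 1.40), T V^(γ−1) and P V^γ constant: T₂ = T₁·(V₁/V₂)^(γ−1) = 279.1 K; P₂ = P₁·(V₁/V₂)^γ = 14.78 atm.

P₂ ≈ 14.8 atm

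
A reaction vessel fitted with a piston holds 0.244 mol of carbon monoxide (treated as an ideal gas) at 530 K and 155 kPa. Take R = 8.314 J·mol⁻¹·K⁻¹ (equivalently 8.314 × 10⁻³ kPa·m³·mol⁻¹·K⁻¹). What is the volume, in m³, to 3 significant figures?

PV = nRT ⇒ V = nRT/P = (0.244 × 8.314 × 10⁻³ × 530) / 155

V ≈ 0.00694 m³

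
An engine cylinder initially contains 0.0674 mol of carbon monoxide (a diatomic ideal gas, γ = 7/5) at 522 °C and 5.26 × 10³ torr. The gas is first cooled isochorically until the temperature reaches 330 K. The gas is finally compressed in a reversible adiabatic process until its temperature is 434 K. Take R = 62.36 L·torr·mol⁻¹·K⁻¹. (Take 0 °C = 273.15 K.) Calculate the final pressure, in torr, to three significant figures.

Convert: T₁ = 795.1 K.
From PV = nRT: V₁ = nRT₁/P₁ = 0.6354 L.
V constant ⇒ P ∝ T: V₂ = V₁; P₂ = P₁·(T₂/T₁) = 2183 torr.
Reversible adiabatic, γ = 7/5: P₃ = P₂·(T₃/T₂)^(γ/(γ−1)) = 5695 torr; V₃ = V₂·(T₂/T₃)^(1/(γ−1)) = 0.3203 L.

P₃ ≈ 5.69e+03 torr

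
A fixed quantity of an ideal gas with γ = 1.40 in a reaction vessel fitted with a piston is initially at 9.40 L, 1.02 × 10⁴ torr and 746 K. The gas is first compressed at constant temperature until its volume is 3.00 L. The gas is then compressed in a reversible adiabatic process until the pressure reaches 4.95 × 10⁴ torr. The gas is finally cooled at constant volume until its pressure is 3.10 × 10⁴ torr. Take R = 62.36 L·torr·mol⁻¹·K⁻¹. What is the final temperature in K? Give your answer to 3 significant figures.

Isothermal, so P V is constant: T₂ = T₁; P₂ = P₁·(V₁/V₂) = 3.196e+04 torr.
Adiabatic (γ = 1.40), T V^(γ−1) and P V^γ constant: T₃ = T₂·(P₃/P₂)^((γ−1)/γ) = 845.3 K; V₃ = V₂·(P₂/P₃)^(1/γ) = 2.195 L.
Isochoric, so P/T is constant: V₄ = V₃; T₄ = T₃·(P₄/P₃) = 529.4 K.

T₄ ≈ 529 K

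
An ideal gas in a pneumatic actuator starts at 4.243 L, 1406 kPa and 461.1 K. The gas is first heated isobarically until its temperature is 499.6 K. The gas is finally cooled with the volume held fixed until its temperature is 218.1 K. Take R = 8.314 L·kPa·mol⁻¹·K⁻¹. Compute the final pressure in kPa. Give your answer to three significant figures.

P₃ ≈ 614 kPa

P constant ⇒ V ∝ T: P₂ = P₁; V₂ = V₁·(T₂/T₁) = 4.597 L.
Isochoric, so P/T is constant: V₃ = V₂; P₃ = P₂·(T₃/T₂) = 613.8 kPa.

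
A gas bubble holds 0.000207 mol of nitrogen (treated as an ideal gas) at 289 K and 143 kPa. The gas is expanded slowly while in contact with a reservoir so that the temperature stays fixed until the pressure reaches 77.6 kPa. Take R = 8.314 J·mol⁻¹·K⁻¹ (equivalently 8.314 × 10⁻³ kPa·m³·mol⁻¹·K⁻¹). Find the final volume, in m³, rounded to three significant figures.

V₂ ≈ 6.41e-06 m³

From PV = nRT: V₁ = nRT₁/P₁ = 3.478e-06 m³.
T constant ⇒ Boyle's law P V = const: T₂ = T₁; V₂ = V₁·(P₁/P₂) = 6.409e-06 m³.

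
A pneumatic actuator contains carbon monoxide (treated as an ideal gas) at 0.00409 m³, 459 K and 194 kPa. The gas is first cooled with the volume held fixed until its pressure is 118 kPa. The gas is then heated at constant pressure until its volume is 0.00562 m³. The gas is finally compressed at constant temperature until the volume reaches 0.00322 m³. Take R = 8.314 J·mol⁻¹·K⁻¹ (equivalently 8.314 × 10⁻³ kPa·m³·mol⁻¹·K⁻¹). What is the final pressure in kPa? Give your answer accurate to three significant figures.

P₄ ≈ 206 kPa

Isochoric, so P/T is constant: V₂ = V₁; T₂ = T₁·(P₂/P₁) = 279.2 K.
P constant ⇒ V ∝ T: P₃ = P₂; T₃ = T₂·(V₃/V₂) = 383.6 K.
T constant ⇒ Boyle's law P V = const: T₄ = T₃; P₄ = P₃·(V₃/V₄) = 206.0 kPa.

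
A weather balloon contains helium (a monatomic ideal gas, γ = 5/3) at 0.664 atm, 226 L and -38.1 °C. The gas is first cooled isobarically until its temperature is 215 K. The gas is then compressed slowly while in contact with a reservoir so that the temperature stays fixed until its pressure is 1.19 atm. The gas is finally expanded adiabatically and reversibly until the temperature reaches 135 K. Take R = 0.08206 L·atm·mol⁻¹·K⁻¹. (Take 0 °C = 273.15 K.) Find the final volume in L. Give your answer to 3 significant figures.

Convert: T₁ = 235.0 K.
P constant ⇒ V ∝ T: P₂ = P₁; V₂ = V₁·(T₂/T₁) = 206.7 L.
Isothermal, so P V is constant: T₃ = T₂; V₃ = V₂·(P₂/P₃) = 115.3 L.
Reversible adiabatic, γ = 5/3: P₄ = P₃·(T₄/T₃)^(γ/(γ−1)) = 0.3718 atm; V₄ = V₃·(T₃/T₄)^(1/(γ−1)) = 231.8 L.

V₄ ≈ 232 L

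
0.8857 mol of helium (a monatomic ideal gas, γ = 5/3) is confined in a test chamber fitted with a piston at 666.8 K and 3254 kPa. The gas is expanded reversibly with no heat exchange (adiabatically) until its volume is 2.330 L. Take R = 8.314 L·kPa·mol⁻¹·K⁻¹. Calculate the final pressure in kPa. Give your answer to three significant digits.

From PV = nRT: V₁ = nRT₁/P₁ = 1.509 L.
Reversible adiabatic, γ = 5/3: T₂ = T₁·(V₁/V₂)^(γ−1) = 499.1 K; P₂ = P₁·(V₁/V₂)^γ = 1577 kPa.

P₂ ≈ 1.58e+03 kPa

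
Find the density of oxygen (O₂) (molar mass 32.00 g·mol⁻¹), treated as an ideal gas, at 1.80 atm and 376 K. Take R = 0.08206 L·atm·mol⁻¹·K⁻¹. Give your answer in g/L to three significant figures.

ρ ≈ 1.87 g/L

ρ = PM/(RT) = (1.80 × 32.00) / (0.08206 × 376.0)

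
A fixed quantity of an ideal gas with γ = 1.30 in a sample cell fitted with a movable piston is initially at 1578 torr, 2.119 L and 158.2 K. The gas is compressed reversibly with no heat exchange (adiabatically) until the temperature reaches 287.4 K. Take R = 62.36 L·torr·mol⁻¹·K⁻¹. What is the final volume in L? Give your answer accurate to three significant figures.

Reversible adiabatic, γ = 1.30: P₂ = P₁·(T₂/T₁)^(γ/(γ−1)) = 2.097e+04 torr; V₂ = V₁·(T₁/T₂)^(1/(γ−1)) = 0.2896 L.

V₂ ≈ 0.290 L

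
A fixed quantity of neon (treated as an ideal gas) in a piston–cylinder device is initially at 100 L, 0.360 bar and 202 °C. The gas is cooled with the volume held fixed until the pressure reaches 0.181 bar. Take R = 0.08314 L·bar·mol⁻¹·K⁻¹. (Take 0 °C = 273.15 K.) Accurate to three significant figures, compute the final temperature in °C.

T₂ ≈ -34.3 °C

Convert: T₁ = 475.1 K.
V constant ⇒ P ∝ T: V₂ = V₁; T₂ = T₁·(P₂/P₁) = 238.9 K.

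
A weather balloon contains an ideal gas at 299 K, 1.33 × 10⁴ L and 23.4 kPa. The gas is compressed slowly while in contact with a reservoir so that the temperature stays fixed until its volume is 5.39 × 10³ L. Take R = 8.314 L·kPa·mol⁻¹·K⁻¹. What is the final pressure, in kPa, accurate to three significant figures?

P₂ ≈ 57.7 kPa

T constant ⇒ Boyle's law P V = const: T₂ = T₁; P₂ = P₁·(V₁/V₂) = 57.74 kPa.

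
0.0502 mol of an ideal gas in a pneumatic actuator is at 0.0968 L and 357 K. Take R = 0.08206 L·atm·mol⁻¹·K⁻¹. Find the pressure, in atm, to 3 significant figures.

P ≈ 15.2 atm

PV = nRT ⇒ P = nRT/V = (0.0502 × 0.08206 × 357) / 0.0968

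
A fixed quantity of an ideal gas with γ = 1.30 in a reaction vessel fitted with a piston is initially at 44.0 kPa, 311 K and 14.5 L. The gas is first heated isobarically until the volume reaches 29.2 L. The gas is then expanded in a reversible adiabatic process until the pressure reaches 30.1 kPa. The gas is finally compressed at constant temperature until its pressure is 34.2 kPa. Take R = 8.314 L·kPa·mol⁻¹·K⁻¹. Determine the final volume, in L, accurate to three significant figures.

V₄ ≈ 34.4 L

P constant ⇒ V ∝ T: P₂ = P₁; T₂ = T₁·(V₂/V₁) = 626.3 K.
Reversible adiabatic, γ = 1.30: T₃ = T₂·(P₃/P₂)^((γ−1)/γ) = 573.8 K; V₃ = V₂·(P₂/P₃)^(1/γ) = 39.10 L.
T constant ⇒ Boyle's law P V = const: T₄ = T₃; V₄ = V₃·(P₃/P₄) = 34.42 L.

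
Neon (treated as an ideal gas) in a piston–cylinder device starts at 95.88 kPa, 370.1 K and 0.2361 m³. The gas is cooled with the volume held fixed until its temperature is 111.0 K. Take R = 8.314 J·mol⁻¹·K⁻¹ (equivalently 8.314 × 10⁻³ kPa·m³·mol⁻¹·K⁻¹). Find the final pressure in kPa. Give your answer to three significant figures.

P₂ ≈ 28.8 kPa

V constant ⇒ P ∝ T: V₂ = V₁; P₂ = P₁·(T₂/T₁) = 28.76 kPa.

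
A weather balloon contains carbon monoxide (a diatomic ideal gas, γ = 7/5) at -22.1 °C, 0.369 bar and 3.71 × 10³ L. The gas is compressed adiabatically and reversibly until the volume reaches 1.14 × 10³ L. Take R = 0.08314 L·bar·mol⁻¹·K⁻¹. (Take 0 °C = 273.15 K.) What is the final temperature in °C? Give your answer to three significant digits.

Convert: T₁ = 251.0 K.
Reversible adiabatic, γ = 7/5: T₂ = T₁·(V₁/V₂)^(γ−1) = 402.5 K; P₂ = P₁·(V₁/V₂)^γ = 1.925 bar.

T₂ ≈ 129 °C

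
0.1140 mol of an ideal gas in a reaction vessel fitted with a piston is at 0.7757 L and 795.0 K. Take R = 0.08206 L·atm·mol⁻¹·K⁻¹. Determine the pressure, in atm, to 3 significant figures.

PV = nRT ⇒ P = nRT/V = (0.1140 × 0.08206 × 795.0) / 0.7757

P ≈ 9.59 atm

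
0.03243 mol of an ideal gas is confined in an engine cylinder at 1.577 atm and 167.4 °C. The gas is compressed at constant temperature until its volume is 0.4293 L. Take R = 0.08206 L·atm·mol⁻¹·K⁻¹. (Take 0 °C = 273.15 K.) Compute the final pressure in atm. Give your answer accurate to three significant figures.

Convert: T₁ = 440.5 K.
From PV = nRT: V₁ = nRT₁/P₁ = 0.7434 L.
T constant ⇒ Boyle's law P V = const: T₂ = T₁; P₂ = P₁·(V₁/V₂) = 2.731 atm.

P₂ ≈ 2.73 atm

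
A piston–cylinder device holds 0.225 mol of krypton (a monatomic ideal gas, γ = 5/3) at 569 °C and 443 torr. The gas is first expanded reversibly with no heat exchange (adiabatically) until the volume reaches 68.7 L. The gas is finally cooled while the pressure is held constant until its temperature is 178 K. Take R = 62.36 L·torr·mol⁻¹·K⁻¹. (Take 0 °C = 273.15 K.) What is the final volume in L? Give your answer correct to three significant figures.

Convert: T₁ = 842.1 K.
From PV = nRT: V₁ = nRT₁/P₁ = 26.67 L.
Adiabatic (γ = 5/3), T V^(γ−1) and P V^γ constant: T₂ = T₁·(V₁/V₂)^(γ−1) = 448.2 K; P₂ = P₁·(V₁/V₂)^γ = 91.54 torr.
Isobaric, so V/T is constant: P₃ = P₂; V₃ = V₂·(T₃/T₂) = 27.28 L.

V₃ ≈ 27.3 L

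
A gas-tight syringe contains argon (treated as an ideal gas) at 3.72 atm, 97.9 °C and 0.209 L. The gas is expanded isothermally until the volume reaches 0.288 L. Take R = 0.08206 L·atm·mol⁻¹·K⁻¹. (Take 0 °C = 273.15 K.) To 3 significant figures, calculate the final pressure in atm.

P₂ ≈ 2.70 atm

Convert: T₁ = 371.0 K.
Isothermal, so P V is constant: T₂ = T₁; P₂ = P₁·(V₁/V₂) = 2.700 atm.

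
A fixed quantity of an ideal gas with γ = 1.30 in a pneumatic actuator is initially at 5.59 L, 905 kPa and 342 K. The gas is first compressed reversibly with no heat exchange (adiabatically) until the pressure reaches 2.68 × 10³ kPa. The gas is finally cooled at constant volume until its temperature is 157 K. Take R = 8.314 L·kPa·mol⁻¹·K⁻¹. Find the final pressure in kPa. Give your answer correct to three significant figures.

Reversible adiabatic, γ = 1.30: T₂ = T₁·(P₂/P₁)^((γ−1)/γ) = 439.4 K; V₂ = V₁·(P₁/P₂)^(1/γ) = 2.425 L.
Isochoric, so P/T is constant: V₃ = V₂; P₃ = P₂·(T₃/T₂) = 957.6 kPa.

P₃ ≈ 958 kPa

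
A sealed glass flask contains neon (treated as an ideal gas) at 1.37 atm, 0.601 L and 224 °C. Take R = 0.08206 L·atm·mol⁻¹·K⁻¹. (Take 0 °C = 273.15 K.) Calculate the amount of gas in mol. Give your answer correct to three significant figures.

n ≈ 0.0202 mol

Convert: T = 497.15 K.
PV = nRT ⇒ n = PV/(RT) = (1.37 × 0.601) / (0.08206 × 497.15)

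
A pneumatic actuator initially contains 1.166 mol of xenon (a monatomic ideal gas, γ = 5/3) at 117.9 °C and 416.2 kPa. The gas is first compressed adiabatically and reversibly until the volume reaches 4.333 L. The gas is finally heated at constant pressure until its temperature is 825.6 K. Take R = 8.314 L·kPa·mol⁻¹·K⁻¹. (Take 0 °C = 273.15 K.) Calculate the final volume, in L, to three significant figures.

V₃ ≈ 5.57 L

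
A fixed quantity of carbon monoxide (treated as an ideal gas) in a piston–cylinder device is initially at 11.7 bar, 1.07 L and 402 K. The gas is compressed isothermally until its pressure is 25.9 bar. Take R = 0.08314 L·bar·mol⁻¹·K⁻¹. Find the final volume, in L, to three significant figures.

Isothermal, so P V is constant: T₂ = T₁; V₂ = V₁·(P₁/P₂) = 0.4834 L.

V₂ ≈ 0.483 L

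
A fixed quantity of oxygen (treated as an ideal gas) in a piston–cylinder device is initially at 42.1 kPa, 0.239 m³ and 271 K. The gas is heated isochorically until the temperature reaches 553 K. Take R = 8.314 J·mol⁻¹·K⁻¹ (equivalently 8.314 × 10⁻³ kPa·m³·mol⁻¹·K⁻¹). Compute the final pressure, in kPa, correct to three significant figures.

P₂ ≈ 85.9 kPa

V constant ⇒ P ∝ T: V₂ = V₁; P₂ = P₁·(T₂/T₁) = 85.91 kPa.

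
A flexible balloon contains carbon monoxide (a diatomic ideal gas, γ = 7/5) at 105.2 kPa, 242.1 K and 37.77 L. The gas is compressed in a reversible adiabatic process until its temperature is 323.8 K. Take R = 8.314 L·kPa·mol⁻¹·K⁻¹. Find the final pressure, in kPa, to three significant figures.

Reversible adiabatic, γ = 7/5: P₂ = P₁·(T₂/T₁)^(γ/(γ−1)) = 291.1 kPa; V₂ = V₁·(T₁/T₂)^(1/(γ−1)) = 18.26 L.

P₂ ≈ 291 kPa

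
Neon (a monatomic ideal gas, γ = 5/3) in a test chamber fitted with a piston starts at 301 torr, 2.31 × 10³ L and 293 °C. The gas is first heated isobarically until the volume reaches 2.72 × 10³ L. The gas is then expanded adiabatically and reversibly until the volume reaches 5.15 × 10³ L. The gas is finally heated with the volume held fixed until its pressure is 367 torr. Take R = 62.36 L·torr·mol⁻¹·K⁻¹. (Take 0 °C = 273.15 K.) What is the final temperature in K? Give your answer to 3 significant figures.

Convert: T₁ = 566.1 K.
P constant ⇒ V ∝ T: P₂ = P₁; T₂ = T₁·(V₂/V₁) = 666.6 K.
Adiabatic (γ = 5/3), T V^(γ−1) and P V^γ constant: T₃ = T₂·(V₂/V₃)^(γ−1) = 435.6 K; P₃ = P₂·(V₂/V₃)^γ = 103.9 torr.
V constant ⇒ P ∝ T: V₄ = V₃; T₄ = T₃·(P₄/P₃) = 1539 K.

T₄ ≈ 1.54e+03 K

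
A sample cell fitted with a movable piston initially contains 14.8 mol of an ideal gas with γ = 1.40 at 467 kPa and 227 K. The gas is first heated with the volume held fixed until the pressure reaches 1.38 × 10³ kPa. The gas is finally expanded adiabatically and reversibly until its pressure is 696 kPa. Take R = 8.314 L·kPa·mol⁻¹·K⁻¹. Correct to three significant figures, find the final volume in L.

From PV = nRT: V₁ = nRT₁/P₁ = 59.81 L.
V constant ⇒ P ∝ T: V₂ = V₁; T₂ = T₁·(P₂/P₁) = 670.8 K.
Reversible adiabatic, γ = 1.40: T₃ = T₂·(P₃/P₂)^((γ−1)/γ) = 551.6 K; V₃ = V₂·(P₂/P₃)^(1/γ) = 97.53 L.

V₃ ≈ 97.5 L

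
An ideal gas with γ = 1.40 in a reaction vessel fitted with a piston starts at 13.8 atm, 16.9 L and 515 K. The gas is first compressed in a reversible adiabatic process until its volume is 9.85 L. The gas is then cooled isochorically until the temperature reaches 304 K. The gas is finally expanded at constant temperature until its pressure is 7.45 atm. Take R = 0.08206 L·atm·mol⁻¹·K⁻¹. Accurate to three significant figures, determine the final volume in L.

V₄ ≈ 18.5 L

Reversible adiabatic, γ = 1.40: T₂ = T₁·(V₁/V₂)^(γ−1) = 639.1 K; P₂ = P₁·(V₁/V₂)^γ = 29.38 atm.
V constant ⇒ P ∝ T: V₃ = V₂; P₃ = P₂·(T₃/T₂) = 13.98 atm.
T constant ⇒ Boyle's law P V = const: T₄ = T₃; V₄ = V₃·(P₃/P₄) = 18.48 L.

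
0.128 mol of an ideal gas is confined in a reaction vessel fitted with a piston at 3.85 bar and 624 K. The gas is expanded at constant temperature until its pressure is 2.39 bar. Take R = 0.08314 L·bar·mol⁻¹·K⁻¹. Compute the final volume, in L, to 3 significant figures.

V₂ ≈ 2.78 L

From PV = nRT: V₁ = nRT₁/P₁ = 1.725 L.
T constant ⇒ Boyle's law P V = const: T₂ = T₁; V₂ = V₁·(P₁/P₂) = 2.778 L.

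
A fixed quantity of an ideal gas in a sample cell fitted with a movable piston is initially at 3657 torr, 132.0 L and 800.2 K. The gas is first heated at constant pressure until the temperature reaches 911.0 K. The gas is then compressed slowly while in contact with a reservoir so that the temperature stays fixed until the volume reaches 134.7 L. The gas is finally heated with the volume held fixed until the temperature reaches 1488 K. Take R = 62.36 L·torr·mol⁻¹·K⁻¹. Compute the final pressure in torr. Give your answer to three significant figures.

P constant ⇒ V ∝ T: P₂ = P₁; V₂ = V₁·(T₂/T₁) = 150.3 L.
T constant ⇒ Boyle's law P V = const: T₃ = T₂; P₃ = P₂·(V₂/V₃) = 4080 torr.
Isochoric, so P/T is constant: V₄ = V₃; P₄ = P₃·(T₄/T₃) = 6664 torr.

P₄ ≈ 6.66e+03 torr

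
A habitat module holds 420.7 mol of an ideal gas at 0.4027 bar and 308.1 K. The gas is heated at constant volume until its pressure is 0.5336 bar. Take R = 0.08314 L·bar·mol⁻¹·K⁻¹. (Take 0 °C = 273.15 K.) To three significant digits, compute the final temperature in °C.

From PV = nRT: V₁ = nRT₁/P₁ = 2.676e+04 L.
Isochoric, so P/T is constant: V₂ = V₁; T₂ = T₁·(P₂/P₁) = 408.2 K.

T₂ ≈ 135 °C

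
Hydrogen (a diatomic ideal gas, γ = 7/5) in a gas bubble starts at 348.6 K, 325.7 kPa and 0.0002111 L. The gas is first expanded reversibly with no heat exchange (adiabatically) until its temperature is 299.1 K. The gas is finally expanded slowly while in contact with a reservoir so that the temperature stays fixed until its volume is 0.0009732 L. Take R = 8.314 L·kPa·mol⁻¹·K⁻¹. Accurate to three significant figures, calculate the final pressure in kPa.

P₃ ≈ 60.6 kPa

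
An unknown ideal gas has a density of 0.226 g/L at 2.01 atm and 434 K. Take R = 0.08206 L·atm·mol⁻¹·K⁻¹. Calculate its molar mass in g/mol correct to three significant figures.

ρ = PM/(RT) ⇒ M = ρRT/P = (0.226 × 0.08206 × 434.0) / 2.01

M ≈ 4.00 g/mol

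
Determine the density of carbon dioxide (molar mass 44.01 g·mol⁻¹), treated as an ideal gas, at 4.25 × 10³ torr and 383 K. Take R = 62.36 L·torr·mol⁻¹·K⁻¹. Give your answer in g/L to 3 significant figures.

ρ = PM/(RT) = (4.25e+03 × 44.01) / (62.36 × 383.0)

ρ ≈ 7.83 g/L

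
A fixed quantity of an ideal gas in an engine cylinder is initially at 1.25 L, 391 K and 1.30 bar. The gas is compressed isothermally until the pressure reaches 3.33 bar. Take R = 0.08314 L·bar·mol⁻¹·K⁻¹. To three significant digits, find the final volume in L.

T constant ⇒ Boyle's law P V = const: T₂ = T₁; V₂ = V₁·(P₁/P₂) = 0.4880 L.

V₂ ≈ 0.488 L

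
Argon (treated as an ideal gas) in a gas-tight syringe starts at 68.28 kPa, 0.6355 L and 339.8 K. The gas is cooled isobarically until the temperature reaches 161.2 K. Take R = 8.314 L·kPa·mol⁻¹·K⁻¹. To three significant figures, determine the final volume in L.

V₂ ≈ 0.301 L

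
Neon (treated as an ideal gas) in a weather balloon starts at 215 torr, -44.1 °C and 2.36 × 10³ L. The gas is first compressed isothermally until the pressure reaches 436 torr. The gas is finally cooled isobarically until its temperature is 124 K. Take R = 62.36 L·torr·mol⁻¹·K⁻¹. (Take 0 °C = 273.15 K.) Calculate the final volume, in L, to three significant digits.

V₃ ≈ 630 L

Convert: T₁ = 229.0 K.
Isothermal, so P V is constant: T₂ = T₁; V₂ = V₁·(P₁/P₂) = 1164 L.
Isobaric, so V/T is constant: P₃ = P₂; V₃ = V₂·(T₃/T₂) = 630.0 L.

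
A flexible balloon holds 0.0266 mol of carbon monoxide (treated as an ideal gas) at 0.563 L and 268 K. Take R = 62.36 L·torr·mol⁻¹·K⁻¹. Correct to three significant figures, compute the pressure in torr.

P ≈ 790 torr

PV = nRT ⇒ P = nRT/V = (0.0266 × 62.36 × 268) / 0.563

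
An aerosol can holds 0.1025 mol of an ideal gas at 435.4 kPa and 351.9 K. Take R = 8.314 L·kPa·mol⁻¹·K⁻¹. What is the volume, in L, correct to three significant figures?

PV = nRT ⇒ V = nRT/P = (0.1025 × 8.314 × 351.9) / 435.4

V ≈ 0.689 L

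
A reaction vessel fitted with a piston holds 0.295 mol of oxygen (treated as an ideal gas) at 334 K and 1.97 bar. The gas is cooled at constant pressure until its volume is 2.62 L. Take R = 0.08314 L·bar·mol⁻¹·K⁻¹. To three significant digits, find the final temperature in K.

T₂ ≈ 210 K

From PV = nRT: V₁ = nRT₁/P₁ = 4.158 L.
Isobaric, so V/T is constant: P₂ = P₁; T₂ = T₁·(V₂/V₁) = 210.4 K.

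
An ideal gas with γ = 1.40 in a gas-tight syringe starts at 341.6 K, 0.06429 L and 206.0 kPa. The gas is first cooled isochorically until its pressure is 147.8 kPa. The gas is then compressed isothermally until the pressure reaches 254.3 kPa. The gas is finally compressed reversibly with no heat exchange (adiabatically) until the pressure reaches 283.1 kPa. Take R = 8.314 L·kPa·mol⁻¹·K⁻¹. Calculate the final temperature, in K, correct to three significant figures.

T₄ ≈ 253 K

V constant ⇒ P ∝ T: V₂ = V₁; T₂ = T₁·(P₂/P₁) = 245.1 K.
T constant ⇒ Boyle's law P V = const: T₃ = T₂; V₃ = V₂·(P₂/P₃) = 0.03737 L.
Adiabatic (γ = 1.40), T V^(γ−1) and P V^γ constant: T₄ = T₃·(P₄/P₃)^((γ−1)/γ) = 252.7 K; V₄ = V₃·(P₃/P₄)^(1/γ) = 0.03461 L.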